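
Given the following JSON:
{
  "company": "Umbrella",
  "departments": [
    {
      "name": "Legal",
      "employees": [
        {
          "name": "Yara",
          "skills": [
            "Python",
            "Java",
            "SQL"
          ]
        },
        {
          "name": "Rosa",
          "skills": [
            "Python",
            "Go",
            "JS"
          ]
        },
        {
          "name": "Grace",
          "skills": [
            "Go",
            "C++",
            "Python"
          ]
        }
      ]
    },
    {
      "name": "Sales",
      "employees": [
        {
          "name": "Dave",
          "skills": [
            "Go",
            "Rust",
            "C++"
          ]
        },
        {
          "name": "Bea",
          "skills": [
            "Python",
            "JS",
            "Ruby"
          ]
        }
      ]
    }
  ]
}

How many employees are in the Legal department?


Path: departments[0].employees
Count: 3

ANSWER: 3


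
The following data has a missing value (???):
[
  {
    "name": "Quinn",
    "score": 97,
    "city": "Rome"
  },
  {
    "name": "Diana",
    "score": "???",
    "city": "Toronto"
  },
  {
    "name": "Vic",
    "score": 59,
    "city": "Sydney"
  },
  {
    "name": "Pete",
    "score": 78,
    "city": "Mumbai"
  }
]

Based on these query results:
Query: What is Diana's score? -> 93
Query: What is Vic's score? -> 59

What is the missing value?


The missing value is Diana's score
From query: Diana's score = 93

ANSWER: 93


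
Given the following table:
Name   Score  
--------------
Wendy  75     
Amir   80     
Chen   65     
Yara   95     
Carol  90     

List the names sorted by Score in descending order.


Sorting by Score (descending):
  Yara: 95
  Carol: 90
  Amir: 80
  Wendy: 75
  Chen: 65


ANSWER: Yara, Carol, Amir, Wendy, Chen


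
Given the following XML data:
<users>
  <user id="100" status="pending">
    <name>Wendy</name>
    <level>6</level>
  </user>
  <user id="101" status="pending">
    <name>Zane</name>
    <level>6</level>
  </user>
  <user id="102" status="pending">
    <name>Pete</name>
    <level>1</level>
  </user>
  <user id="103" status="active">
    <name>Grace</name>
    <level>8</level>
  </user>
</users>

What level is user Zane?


Finding user: Zane
<level>6</level>

ANSWER: 6


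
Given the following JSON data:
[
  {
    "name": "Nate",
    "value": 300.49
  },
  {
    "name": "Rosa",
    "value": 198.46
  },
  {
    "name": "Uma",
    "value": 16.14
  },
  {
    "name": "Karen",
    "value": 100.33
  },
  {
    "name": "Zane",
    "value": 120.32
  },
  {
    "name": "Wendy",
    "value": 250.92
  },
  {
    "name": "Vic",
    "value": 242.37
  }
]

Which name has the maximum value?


Comparing values:
  Nate: 300.49
  Rosa: 198.46
  Uma: 16.14
  Karen: 100.33
  Zane: 120.32
  Wendy: 250.92
  Vic: 242.37
Maximum: Nate (300.49)

ANSWER: Nate


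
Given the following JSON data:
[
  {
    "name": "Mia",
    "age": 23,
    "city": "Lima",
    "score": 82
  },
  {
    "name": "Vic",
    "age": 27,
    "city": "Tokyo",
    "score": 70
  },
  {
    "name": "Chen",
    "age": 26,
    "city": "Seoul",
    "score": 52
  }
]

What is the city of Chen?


Looking up record where name = Chen
Record index: 2
Field 'city' = Seoul

ANSWER: Seoul


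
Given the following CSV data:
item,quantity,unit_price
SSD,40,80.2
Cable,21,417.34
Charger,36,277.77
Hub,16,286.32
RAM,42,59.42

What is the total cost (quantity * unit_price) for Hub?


Row: Hub
quantity = 16
unit_price = 286.32
total = 16 * 286.32 = 4581.12

ANSWER: 4581.12


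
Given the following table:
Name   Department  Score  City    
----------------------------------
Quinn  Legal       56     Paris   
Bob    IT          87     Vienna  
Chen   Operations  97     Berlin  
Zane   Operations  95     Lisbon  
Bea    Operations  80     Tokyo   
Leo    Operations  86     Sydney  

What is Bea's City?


Row 5: Bea
City = Tokyo

ANSWER: Tokyo


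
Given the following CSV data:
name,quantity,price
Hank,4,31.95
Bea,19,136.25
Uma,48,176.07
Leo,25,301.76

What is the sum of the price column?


Values in 'price' column:
  Row 1: 31.95
  Row 2: 136.25
  Row 3: 176.07
  Row 4: 301.76
Sum = 31.95 + 136.25 + 176.07 + 301.76 = 646.03

ANSWER: 646.03


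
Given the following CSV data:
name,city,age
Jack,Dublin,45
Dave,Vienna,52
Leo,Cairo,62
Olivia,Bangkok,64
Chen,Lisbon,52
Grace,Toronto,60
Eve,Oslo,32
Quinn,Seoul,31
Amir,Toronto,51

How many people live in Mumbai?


Scanning city column for 'Mumbai':
Total matches: 0

ANSWER: 0


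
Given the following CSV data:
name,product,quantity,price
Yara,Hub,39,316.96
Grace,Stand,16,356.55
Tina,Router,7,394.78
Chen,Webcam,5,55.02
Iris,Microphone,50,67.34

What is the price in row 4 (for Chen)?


Row 4: Chen
Column 'price' = 55.02

ANSWER: 55.02


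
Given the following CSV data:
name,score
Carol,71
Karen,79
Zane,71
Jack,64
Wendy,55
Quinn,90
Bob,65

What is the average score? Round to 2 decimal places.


Scores: 71, 79, 71, 64, 55, 90, 65
Sum = 495
Count = 7
Average = 495 / 7 = 70.71

ANSWER: 70.71


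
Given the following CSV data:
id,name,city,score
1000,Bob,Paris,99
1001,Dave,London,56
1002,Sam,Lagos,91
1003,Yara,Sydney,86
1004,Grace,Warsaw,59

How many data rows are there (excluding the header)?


Counting rows (excluding header):
Header: id,name,city,score
Data rows: 5

ANSWER: 5


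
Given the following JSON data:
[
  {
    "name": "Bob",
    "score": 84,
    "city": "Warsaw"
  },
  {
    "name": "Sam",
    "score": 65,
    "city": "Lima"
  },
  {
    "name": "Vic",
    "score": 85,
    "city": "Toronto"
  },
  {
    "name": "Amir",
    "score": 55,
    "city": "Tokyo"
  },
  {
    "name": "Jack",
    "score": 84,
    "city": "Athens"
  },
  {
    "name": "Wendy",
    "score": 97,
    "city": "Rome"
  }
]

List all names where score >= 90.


Filtering records where score >= 90:
  Bob (score=84) -> no
  Sam (score=65) -> no
  Vic (score=85) -> no
  Amir (score=55) -> no
  Jack (score=84) -> no
  Wendy (score=97) -> YES


ANSWER: Wendy


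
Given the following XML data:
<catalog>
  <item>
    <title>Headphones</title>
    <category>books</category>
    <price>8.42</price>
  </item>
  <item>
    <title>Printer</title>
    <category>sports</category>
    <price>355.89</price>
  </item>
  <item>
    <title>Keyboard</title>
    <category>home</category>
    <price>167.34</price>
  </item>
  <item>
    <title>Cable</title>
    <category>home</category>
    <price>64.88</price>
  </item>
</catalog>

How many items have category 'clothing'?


Scanning <item> elements for <category>clothing</category>:
Count: 0

ANSWER: 0


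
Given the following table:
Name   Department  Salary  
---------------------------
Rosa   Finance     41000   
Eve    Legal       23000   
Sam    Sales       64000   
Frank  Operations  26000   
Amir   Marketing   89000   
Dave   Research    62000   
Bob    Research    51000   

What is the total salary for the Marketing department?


Marketing department members:
  Amir: 89000
Total = 89000 = 89000

ANSWER: 89000


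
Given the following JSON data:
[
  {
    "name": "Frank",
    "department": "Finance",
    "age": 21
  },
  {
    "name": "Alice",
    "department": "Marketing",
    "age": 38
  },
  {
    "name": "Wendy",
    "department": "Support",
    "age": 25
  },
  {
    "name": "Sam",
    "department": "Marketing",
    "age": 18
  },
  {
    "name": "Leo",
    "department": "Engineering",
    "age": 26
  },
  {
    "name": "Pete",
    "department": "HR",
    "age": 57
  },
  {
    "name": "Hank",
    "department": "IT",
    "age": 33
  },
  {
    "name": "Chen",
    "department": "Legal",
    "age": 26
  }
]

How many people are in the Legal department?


Scanning records for department = Legal
  Record 7: Chen
Count: 1

ANSWER: 1


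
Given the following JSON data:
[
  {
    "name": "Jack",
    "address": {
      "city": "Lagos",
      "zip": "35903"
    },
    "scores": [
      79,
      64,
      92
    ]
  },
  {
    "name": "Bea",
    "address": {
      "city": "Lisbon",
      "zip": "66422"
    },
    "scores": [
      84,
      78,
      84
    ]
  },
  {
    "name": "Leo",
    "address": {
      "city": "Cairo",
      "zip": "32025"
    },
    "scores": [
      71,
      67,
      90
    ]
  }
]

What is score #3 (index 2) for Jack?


Path: records[0].scores[2]
Value: 92

ANSWER: 92


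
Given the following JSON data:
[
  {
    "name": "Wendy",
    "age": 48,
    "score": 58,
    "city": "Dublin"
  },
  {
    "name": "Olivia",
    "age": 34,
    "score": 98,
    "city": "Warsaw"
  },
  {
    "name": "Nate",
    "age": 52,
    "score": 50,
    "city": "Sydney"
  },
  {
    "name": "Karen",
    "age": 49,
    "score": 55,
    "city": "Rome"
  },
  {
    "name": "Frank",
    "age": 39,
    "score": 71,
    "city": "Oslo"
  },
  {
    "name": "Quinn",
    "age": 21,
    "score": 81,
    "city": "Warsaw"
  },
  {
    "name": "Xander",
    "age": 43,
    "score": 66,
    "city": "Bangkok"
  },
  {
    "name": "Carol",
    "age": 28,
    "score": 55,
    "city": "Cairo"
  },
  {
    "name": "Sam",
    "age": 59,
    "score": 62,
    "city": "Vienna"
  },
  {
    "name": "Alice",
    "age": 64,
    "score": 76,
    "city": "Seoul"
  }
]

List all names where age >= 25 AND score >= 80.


Checking both conditions:
  Wendy (age=48, score=58) -> no
  Olivia (age=34, score=98) -> YES
  Nate (age=52, score=50) -> no
  Karen (age=49, score=55) -> no
  Frank (age=39, score=71) -> no
  Quinn (age=21, score=81) -> no
  Xander (age=43, score=66) -> no
  Carol (age=28, score=55) -> no
  Sam (age=59, score=62) -> no
  Alice (age=64, score=76) -> no


ANSWER: Olivia


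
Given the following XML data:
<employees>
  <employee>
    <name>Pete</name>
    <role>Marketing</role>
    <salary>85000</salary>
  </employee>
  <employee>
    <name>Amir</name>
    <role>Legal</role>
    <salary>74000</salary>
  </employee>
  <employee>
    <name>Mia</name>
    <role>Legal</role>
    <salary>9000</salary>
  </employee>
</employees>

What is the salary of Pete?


Searching for <employee> with <name>Pete</name>
Found at position 1
<salary>85000</salary>

ANSWER: 85000


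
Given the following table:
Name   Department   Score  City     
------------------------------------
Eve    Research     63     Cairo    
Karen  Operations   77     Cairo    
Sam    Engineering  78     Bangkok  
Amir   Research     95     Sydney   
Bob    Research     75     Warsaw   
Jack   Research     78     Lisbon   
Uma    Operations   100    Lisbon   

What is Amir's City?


Row 4: Amir
City = Sydney

ANSWER: Sydney


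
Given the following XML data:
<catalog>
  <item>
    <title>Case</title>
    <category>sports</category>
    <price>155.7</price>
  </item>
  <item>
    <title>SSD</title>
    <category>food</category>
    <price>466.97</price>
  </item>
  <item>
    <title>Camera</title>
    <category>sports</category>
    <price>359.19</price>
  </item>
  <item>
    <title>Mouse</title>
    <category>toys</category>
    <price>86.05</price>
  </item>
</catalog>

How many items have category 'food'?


Scanning <item> elements for <category>food</category>:
  Item 2: SSD -> MATCH
Count: 1

ANSWER: 1


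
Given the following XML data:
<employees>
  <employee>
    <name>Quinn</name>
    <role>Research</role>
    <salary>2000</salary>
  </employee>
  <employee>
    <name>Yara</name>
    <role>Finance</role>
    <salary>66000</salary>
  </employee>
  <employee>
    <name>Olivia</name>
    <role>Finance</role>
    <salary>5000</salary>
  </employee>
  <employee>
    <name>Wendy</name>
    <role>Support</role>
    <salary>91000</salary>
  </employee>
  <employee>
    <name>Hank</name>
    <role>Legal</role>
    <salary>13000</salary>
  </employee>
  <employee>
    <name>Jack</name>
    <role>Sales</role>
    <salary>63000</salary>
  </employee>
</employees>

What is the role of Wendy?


Searching for <employee> with <name>Wendy</name>
Found at position 4
<role>Support</role>

ANSWER: Support


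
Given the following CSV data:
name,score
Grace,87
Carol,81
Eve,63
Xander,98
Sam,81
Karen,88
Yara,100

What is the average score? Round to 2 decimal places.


Scores: 87, 81, 63, 98, 81, 88, 100
Sum = 598
Count = 7
Average = 598 / 7 = 85.43

ANSWER: 85.43


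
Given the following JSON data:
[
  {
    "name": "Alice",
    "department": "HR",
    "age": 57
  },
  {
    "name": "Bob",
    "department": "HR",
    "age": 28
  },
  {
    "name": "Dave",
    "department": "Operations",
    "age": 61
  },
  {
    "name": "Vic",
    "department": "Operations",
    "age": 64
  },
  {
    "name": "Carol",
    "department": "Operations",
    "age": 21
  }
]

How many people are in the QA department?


Scanning records for department = QA
  No matches found
Count: 0

ANSWER: 0


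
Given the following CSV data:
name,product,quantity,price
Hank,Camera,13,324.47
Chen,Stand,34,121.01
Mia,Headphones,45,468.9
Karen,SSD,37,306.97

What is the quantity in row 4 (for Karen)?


Row 4: Karen
Column 'quantity' = 37

ANSWER: 37


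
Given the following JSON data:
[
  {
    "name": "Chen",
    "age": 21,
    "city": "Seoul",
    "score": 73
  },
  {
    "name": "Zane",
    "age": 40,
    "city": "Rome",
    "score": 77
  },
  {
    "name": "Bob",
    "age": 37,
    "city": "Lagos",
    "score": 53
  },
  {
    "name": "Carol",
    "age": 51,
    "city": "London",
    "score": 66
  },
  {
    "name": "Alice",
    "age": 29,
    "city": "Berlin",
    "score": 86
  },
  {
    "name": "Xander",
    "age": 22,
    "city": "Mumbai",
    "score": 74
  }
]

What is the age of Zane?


Looking up record where name = Zane
Record index: 1
Field 'age' = 40

ANSWER: 40


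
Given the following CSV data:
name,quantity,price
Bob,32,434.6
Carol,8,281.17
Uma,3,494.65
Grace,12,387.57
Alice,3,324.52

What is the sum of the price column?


Values in 'price' column:
  Row 1: 434.6
  Row 2: 281.17
  Row 3: 494.65
  Row 4: 387.57
  Row 5: 324.52
Sum = 434.6 + 281.17 + 494.65 + 387.57 + 324.52 = 1922.51

ANSWER: 1922.51


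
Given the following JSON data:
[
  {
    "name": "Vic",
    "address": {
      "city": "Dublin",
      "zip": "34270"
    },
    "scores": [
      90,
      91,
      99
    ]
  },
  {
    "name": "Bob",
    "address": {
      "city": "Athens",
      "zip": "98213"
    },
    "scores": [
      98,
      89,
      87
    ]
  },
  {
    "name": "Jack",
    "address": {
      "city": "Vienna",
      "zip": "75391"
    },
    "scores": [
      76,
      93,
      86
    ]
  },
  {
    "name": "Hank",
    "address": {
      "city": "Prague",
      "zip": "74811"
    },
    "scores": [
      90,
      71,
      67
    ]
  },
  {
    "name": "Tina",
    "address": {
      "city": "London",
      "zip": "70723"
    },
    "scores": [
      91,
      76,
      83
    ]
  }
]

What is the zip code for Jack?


Path: records[2].address.zip
Value: 75391

ANSWER: 75391


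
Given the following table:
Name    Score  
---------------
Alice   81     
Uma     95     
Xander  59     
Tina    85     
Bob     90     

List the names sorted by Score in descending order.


Sorting by Score (descending):
  Uma: 95
  Bob: 90
  Tina: 85
  Alice: 81
  Xander: 59


ANSWER: Uma, Bob, Tina, Alice, Xander


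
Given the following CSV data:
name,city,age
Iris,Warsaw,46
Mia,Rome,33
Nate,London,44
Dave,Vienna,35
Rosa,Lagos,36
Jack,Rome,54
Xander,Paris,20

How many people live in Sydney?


Scanning city column for 'Sydney':
Total matches: 0

ANSWER: 0


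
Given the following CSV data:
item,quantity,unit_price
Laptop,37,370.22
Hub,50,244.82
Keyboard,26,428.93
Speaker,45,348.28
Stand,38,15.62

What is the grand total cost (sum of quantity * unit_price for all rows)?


Computing row totals:
  Laptop: 37 * 370.22 = 13698.14
  Hub: 50 * 244.82 = 12241.0
  Keyboard: 26 * 428.93 = 11152.18
  Speaker: 45 * 348.28 = 15672.6
  Stand: 38 * 15.62 = 593.56
Grand total = 13698.14 + 12241.0 + 11152.18 + 15672.6 + 593.56 = 53357.48

ANSWER: 53357.48


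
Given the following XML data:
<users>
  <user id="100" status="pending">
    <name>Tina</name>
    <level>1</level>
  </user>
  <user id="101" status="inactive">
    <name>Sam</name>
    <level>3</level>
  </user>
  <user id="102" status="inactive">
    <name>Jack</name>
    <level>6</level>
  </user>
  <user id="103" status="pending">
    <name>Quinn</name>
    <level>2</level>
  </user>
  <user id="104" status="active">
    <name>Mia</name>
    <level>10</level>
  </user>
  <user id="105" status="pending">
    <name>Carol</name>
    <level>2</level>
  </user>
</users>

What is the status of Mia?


Finding user with name = Mia
user id="104" status="active"

ANSWER: active


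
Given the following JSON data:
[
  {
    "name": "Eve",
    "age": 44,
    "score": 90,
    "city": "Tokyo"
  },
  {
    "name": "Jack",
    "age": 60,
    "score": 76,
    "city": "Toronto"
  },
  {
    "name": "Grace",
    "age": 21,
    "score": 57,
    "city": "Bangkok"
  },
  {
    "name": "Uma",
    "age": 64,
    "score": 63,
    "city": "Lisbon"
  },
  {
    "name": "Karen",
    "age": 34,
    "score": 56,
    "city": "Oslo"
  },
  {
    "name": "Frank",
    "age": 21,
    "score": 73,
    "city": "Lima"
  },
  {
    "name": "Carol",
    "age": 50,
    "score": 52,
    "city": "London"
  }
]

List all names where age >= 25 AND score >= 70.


Checking both conditions:
  Eve (age=44, score=90) -> YES
  Jack (age=60, score=76) -> YES
  Grace (age=21, score=57) -> no
  Uma (age=64, score=63) -> no
  Karen (age=34, score=56) -> no
  Frank (age=21, score=73) -> no
  Carol (age=50, score=52) -> no


ANSWER: Eve, Jack


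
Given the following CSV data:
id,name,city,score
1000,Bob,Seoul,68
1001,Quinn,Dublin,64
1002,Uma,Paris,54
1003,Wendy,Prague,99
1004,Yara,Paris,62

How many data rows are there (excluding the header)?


Counting rows (excluding header):
Header: id,name,city,score
Data rows: 5

ANSWER: 5


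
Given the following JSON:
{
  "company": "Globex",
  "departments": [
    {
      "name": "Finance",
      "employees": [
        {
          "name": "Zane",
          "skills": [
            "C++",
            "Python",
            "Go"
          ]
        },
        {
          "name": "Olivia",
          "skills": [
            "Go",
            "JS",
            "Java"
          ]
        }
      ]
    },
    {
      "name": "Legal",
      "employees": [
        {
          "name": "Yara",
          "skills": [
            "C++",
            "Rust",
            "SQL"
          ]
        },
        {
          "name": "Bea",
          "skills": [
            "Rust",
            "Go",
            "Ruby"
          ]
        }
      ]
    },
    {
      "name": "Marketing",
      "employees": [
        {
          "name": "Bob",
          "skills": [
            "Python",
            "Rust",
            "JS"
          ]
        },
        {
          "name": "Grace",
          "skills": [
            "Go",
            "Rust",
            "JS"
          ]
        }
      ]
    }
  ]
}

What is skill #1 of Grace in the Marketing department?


Path: departments[2].employees[1].skills[0]
Value: Go

ANSWER: Go


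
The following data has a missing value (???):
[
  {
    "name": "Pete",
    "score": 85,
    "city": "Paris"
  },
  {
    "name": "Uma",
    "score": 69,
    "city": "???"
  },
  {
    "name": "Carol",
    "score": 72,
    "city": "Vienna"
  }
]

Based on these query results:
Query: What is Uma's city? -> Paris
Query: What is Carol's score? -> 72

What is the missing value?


The missing value is Uma's city
From query: Uma's city = Paris

ANSWER: Paris


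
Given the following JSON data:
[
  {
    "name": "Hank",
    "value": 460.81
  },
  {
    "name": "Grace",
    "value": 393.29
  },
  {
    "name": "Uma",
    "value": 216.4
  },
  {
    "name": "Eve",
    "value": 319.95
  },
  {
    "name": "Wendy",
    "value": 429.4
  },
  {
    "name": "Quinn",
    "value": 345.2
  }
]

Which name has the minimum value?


Comparing values:
  Hank: 460.81
  Grace: 393.29
  Uma: 216.4
  Eve: 319.95
  Wendy: 429.4
  Quinn: 345.2
Minimum: Uma (216.4)

ANSWER: Uma


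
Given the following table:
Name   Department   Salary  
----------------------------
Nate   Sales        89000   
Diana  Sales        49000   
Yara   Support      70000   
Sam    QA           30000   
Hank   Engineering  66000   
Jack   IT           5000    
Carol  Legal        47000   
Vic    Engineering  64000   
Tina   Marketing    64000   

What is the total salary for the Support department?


Support department members:
  Yara: 70000
Total = 70000 = 70000

ANSWER: 70000


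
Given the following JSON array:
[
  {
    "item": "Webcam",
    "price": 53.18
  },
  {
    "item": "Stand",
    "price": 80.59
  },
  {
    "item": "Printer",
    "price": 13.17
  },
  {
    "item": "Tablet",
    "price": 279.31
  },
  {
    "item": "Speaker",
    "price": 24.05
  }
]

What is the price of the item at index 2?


Array index 2 -> Printer
price = 13.17

ANSWER: 13.17


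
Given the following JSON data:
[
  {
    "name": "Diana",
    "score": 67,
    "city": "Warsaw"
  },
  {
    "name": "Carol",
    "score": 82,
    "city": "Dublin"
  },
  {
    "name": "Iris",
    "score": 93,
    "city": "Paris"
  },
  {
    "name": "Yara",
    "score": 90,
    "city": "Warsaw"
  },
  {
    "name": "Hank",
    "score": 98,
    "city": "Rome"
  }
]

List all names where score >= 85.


Filtering records where score >= 85:
  Diana (score=67) -> no
  Carol (score=82) -> no
  Iris (score=93) -> YES
  Yara (score=90) -> YES
  Hank (score=98) -> YES


ANSWER: Iris, Yara, Hank


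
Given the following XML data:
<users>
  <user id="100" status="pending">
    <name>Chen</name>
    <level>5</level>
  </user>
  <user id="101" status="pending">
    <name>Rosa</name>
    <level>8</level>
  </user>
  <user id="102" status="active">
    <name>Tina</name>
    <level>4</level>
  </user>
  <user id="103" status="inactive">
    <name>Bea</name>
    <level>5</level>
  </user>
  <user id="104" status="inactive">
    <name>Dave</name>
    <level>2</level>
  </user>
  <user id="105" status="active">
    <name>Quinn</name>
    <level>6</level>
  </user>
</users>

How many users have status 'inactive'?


Counting users with status='inactive':
  Bea (id=103) -> MATCH
  Dave (id=104) -> MATCH
Count: 2

ANSWER: 2


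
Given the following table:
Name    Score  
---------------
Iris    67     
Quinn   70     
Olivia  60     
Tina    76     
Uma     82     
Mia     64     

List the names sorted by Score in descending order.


Sorting by Score (descending):
  Uma: 82
  Tina: 76
  Quinn: 70
  Iris: 67
  Mia: 64
  Olivia: 60


ANSWER: Uma, Tina, Quinn, Iris, Mia, Olivia


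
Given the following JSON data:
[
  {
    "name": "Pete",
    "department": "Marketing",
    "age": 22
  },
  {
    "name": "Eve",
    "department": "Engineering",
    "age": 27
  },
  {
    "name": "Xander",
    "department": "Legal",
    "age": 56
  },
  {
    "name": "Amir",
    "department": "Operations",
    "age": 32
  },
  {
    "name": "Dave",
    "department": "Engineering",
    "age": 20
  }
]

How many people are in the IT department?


Scanning records for department = IT
  No matches found
Count: 0

ANSWER: 0


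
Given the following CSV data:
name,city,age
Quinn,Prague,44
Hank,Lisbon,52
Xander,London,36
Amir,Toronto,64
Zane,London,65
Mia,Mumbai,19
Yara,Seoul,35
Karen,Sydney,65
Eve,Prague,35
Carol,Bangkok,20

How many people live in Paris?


Scanning city column for 'Paris':
Total matches: 0

ANSWER: 0


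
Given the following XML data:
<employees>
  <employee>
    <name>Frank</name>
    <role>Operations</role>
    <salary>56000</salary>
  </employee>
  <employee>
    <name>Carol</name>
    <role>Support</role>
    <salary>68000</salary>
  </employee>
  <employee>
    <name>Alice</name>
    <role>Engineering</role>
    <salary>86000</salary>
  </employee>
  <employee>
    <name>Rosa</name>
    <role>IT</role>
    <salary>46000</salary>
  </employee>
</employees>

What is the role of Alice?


Searching for <employee> with <name>Alice</name>
Found at position 3
<role>Engineering</role>

ANSWER: Engineering


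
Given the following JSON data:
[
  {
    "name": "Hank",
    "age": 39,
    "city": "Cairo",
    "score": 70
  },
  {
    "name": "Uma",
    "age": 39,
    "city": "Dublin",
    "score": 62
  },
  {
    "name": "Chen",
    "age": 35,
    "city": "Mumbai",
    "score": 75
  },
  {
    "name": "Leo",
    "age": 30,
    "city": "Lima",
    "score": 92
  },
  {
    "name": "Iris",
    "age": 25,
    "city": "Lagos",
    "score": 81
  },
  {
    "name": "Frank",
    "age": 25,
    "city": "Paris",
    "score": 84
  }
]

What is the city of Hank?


Looking up record where name = Hank
Record index: 0
Field 'city' = Cairo

ANSWER: Cairo


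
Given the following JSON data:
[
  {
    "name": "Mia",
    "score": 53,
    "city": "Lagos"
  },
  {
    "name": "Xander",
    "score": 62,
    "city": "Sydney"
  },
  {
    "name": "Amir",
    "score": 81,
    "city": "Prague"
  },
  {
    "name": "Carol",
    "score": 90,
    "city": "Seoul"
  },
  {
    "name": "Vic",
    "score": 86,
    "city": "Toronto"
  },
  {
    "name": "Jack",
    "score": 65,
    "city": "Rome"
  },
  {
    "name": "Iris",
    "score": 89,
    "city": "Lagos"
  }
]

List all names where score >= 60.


Filtering records where score >= 60:
  Mia (score=53) -> no
  Xander (score=62) -> YES
  Amir (score=81) -> YES
  Carol (score=90) -> YES
  Vic (score=86) -> YES
  Jack (score=65) -> YES
  Iris (score=89) -> YES


ANSWER: Xander, Amir, Carol, Vic, Jack, Iris


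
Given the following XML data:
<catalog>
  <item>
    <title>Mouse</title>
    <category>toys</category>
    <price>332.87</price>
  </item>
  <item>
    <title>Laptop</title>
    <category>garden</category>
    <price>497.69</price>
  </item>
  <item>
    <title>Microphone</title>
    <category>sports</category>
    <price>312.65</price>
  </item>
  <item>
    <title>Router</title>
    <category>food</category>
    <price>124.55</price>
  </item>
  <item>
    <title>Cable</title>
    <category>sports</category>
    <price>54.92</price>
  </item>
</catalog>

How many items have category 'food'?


Scanning <item> elements for <category>food</category>:
  Item 4: Router -> MATCH
Count: 1

ANSWER: 1


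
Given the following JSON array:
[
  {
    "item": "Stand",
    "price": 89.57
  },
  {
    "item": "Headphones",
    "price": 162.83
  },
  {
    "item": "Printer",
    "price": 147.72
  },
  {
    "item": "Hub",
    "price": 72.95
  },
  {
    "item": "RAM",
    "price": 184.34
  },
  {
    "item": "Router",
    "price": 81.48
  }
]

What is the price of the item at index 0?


Array index 0 -> Stand
price = 89.57

ANSWER: 89.57


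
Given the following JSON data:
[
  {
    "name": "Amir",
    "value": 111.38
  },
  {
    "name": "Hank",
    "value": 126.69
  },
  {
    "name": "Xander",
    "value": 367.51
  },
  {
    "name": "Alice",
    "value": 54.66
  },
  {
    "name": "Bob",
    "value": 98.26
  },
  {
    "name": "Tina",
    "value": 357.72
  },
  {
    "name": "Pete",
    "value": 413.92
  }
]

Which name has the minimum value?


Comparing values:
  Amir: 111.38
  Hank: 126.69
  Xander: 367.51
  Alice: 54.66
  Bob: 98.26
  Tina: 357.72
  Pete: 413.92
Minimum: Alice (54.66)

ANSWER: Alice


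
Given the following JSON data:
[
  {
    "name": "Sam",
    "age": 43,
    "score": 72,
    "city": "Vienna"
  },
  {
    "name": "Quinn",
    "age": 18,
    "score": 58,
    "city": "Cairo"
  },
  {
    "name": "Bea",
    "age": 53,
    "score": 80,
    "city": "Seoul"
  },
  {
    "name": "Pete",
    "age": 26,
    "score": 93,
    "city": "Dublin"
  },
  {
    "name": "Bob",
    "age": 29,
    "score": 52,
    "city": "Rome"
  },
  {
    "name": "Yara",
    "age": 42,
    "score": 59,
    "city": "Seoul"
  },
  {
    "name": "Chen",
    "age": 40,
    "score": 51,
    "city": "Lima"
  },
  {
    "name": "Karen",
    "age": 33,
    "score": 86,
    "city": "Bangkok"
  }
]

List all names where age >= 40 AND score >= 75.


Checking both conditions:
  Sam (age=43, score=72) -> no
  Quinn (age=18, score=58) -> no
  Bea (age=53, score=80) -> YES
  Pete (age=26, score=93) -> no
  Bob (age=29, score=52) -> no
  Yara (age=42, score=59) -> no
  Chen (age=40, score=51) -> no
  Karen (age=33, score=86) -> no


ANSWER: Bea


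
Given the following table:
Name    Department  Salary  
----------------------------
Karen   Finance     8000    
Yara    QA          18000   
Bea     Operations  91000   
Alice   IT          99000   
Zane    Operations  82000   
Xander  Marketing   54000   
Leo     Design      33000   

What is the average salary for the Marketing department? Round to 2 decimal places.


Marketing department members:
  Xander: 54000
Sum = 54000
Count = 1
Average = 54000 / 1 = 54000.00

ANSWER: 54000.00


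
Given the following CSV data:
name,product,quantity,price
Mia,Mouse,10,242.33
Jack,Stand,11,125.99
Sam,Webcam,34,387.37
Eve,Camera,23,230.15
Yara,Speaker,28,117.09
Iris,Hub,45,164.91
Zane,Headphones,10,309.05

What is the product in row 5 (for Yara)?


Row 5: Yara
Column 'product' = Speaker

ANSWER: Speaker


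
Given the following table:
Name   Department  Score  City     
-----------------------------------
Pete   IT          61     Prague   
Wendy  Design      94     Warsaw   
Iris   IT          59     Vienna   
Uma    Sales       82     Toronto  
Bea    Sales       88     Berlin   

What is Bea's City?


Row 5: Bea
City = Berlin

ANSWER: Berlin


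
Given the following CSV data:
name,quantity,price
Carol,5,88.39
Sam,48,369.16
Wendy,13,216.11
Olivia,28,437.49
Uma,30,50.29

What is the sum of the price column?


Values in 'price' column:
  Row 1: 88.39
  Row 2: 369.16
  Row 3: 216.11
  Row 4: 437.49
  Row 5: 50.29
Sum = 88.39 + 369.16 + 216.11 + 437.49 + 50.29 = 1161.44

ANSWER: 1161.44


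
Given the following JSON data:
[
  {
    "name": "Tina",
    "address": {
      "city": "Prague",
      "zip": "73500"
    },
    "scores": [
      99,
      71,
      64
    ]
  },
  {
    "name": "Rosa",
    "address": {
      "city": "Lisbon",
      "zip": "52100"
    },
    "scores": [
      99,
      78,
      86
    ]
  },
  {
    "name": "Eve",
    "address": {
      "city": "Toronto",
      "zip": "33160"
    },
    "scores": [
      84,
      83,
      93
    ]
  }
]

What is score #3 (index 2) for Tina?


Path: records[0].scores[2]
Value: 64

ANSWER: 64


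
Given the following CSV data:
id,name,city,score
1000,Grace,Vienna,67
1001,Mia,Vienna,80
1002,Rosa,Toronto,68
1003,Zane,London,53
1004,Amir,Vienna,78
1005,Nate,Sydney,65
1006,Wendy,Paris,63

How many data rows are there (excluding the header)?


Counting rows (excluding header):
Header: id,name,city,score
Data rows: 7

ANSWER: 7


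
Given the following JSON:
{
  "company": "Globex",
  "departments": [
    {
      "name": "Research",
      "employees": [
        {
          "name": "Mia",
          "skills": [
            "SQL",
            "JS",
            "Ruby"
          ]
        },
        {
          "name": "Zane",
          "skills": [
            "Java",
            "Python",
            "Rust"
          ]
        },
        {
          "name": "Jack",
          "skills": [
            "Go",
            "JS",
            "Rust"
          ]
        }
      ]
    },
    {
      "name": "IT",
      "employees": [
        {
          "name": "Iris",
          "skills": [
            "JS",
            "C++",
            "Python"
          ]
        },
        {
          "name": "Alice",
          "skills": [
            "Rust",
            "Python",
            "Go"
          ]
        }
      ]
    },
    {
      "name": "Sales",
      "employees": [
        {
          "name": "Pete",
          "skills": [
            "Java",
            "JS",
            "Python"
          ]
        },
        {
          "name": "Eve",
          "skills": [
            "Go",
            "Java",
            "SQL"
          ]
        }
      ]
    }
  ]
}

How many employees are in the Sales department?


Path: departments[2].employees
Count: 2

ANSWER: 2


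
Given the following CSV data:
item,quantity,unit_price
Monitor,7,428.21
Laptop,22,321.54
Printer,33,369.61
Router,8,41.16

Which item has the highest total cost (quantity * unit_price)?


Computing row totals:
  Monitor: 2997.47
  Laptop: 7073.88
  Printer: 12197.13
  Router: 329.28
Maximum: Printer (12197.13)

ANSWER: Printer


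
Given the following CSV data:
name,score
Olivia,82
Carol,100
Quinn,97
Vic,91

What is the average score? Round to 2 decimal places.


Scores: 82, 100, 97, 91
Sum = 370
Count = 4
Average = 370 / 4 = 92.50

ANSWER: 92.50


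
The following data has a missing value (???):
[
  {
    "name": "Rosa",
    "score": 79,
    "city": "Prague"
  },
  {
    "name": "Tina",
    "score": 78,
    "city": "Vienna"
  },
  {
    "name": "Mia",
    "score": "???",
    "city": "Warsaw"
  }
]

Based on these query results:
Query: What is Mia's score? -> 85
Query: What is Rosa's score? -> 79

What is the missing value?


The missing value is Mia's score
From query: Mia's score = 85

ANSWER: 85


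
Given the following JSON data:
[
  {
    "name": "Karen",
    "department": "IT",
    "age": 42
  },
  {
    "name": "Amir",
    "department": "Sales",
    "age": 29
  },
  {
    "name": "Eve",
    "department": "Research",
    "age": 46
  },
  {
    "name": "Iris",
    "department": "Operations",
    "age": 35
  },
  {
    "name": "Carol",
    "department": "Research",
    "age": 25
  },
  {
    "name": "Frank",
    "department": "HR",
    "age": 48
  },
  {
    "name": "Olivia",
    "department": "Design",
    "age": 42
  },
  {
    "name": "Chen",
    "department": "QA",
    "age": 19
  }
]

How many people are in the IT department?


Scanning records for department = IT
  Record 0: Karen
Count: 1

ANSWER: 1


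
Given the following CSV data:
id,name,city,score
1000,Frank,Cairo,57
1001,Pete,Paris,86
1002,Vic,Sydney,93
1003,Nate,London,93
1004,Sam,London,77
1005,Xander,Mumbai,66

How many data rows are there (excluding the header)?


Counting rows (excluding header):
Header: id,name,city,score
Data rows: 6

ANSWER: 6


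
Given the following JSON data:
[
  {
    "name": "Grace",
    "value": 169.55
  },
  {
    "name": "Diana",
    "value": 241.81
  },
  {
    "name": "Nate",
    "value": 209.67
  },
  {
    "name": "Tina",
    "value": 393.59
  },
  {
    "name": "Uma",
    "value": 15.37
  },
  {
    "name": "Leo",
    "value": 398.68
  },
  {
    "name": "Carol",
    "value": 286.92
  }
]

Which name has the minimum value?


Comparing values:
  Grace: 169.55
  Diana: 241.81
  Nate: 209.67
  Tina: 393.59
  Uma: 15.37
  Leo: 398.68
  Carol: 286.92
Minimum: Uma (15.37)

ANSWER: Uma


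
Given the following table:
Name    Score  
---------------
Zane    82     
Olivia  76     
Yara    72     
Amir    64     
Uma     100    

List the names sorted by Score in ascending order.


Sorting by Score (ascending):
  Amir: 64
  Yara: 72
  Olivia: 76
  Zane: 82
  Uma: 100


ANSWER: Amir, Yara, Olivia, Zane, Uma


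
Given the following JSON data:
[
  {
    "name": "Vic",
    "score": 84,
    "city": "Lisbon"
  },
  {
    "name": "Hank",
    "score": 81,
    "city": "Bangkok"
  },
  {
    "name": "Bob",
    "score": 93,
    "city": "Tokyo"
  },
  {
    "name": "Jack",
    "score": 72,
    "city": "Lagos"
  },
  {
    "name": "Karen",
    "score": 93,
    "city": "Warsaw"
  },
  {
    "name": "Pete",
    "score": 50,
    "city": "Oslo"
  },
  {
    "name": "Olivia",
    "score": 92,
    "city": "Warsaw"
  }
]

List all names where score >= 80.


Filtering records where score >= 80:
  Vic (score=84) -> YES
  Hank (score=81) -> YES
  Bob (score=93) -> YES
  Jack (score=72) -> no
  Karen (score=93) -> YES
  Pete (score=50) -> no
  Olivia (score=92) -> YES


ANSWER: Vic, Hank, Bob, Karen, Olivia


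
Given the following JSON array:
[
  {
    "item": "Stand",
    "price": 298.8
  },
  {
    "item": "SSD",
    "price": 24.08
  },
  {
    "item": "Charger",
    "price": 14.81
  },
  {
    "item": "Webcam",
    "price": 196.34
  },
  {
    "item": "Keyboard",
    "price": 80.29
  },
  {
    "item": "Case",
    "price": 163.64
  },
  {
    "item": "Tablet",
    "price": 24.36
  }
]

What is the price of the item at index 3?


Array index 3 -> Webcam
price = 196.34

ANSWER: 196.34


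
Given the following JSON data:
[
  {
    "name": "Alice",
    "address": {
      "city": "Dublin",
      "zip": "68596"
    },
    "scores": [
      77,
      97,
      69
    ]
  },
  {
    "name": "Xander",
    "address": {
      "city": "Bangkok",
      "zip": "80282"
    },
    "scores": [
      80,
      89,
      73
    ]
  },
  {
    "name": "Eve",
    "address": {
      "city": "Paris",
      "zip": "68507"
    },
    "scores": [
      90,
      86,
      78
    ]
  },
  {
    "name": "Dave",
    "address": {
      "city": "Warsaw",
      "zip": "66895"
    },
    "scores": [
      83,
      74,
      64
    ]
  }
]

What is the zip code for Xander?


Path: records[1].address.zip
Value: 80282

ANSWER: 80282


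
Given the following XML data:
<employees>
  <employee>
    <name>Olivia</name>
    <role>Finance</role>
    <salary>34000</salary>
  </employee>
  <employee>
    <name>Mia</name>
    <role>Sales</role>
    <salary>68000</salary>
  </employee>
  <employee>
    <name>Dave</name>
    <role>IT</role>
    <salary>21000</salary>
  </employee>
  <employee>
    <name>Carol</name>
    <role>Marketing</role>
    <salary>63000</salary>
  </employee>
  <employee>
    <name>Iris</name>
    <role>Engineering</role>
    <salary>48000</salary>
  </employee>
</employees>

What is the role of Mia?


Searching for <employee> with <name>Mia</name>
Found at position 2
<role>Sales</role>

ANSWER: Sales


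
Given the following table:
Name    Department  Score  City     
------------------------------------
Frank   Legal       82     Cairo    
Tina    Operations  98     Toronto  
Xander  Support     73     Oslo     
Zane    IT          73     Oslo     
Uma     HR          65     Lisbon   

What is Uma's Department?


Row 5: Uma
Department = HR

ANSWER: HR


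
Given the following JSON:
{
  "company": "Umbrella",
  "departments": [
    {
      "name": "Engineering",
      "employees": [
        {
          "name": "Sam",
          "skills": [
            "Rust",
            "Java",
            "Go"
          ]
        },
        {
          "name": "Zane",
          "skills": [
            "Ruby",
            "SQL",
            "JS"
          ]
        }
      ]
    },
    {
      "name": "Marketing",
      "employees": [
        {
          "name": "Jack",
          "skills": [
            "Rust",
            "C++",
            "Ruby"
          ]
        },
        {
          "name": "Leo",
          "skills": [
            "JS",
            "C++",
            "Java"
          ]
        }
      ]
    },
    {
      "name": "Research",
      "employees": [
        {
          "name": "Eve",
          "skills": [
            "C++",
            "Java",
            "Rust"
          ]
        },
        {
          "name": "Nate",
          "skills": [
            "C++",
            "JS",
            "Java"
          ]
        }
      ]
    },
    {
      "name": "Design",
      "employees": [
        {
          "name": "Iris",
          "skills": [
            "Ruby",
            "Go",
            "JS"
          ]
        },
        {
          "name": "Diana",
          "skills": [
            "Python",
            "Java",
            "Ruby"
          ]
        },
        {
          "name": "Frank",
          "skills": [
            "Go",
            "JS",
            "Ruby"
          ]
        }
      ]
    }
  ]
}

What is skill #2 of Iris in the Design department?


Path: departments[3].employees[0].skills[1]
Value: Go

ANSWER: Go


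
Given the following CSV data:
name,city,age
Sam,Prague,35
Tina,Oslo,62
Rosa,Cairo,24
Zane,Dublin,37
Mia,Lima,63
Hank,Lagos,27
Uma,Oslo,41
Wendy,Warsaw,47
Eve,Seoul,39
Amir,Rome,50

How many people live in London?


Scanning city column for 'London':
Total matches: 0

ANSWER: 0
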